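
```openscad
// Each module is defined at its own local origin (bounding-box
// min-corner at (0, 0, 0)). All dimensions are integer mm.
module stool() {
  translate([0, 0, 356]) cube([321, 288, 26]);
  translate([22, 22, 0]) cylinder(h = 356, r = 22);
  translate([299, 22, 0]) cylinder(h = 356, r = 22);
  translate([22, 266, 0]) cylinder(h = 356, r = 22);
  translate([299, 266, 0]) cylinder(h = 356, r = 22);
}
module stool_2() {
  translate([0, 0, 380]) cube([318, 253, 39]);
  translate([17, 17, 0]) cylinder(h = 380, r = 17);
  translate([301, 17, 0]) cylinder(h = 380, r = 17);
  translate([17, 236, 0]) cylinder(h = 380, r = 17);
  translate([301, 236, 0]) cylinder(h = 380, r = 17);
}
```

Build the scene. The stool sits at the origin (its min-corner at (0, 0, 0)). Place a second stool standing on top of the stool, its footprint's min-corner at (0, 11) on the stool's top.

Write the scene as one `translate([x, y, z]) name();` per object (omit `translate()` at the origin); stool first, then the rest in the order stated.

stool();
translate([0, 11, 382]) stool_2();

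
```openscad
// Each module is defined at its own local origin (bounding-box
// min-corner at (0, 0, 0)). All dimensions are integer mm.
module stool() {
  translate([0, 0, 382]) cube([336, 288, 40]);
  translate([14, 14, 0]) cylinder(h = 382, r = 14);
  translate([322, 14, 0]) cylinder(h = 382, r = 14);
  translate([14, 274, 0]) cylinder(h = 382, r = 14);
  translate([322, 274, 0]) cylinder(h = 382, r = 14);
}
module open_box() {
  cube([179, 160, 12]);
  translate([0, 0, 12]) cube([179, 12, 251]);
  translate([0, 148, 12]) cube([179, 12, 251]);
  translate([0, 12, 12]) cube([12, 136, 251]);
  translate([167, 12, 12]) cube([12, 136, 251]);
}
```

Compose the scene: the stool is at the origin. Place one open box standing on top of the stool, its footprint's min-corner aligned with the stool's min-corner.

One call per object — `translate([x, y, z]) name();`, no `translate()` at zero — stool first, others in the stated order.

stool();
translate([0, 0, 422]) open_box();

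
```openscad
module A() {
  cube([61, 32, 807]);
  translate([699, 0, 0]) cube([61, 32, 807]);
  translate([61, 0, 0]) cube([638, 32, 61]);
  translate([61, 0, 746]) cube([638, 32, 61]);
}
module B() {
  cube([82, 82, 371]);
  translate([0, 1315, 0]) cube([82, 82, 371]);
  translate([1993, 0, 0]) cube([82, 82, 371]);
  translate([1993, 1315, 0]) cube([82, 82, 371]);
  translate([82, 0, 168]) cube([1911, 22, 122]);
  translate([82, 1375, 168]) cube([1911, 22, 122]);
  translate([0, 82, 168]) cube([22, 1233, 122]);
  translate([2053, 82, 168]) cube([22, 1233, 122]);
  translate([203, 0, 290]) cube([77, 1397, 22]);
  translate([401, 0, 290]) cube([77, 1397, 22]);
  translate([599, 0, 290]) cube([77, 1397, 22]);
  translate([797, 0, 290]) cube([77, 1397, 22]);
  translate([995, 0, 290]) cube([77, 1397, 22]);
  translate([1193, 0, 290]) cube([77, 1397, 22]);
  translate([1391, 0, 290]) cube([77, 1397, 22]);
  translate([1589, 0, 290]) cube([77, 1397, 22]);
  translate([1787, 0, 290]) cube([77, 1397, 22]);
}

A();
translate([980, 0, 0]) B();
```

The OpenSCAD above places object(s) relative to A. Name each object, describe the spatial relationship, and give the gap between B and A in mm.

A is a picture frame. B is a bed frame. The bed frame is on the floor beside the picture frame on its +x side. The gap between the bed frame and the picture frame is 220 mm.

The bed frame's nearest face is 220 mm from the picture frame's +x face.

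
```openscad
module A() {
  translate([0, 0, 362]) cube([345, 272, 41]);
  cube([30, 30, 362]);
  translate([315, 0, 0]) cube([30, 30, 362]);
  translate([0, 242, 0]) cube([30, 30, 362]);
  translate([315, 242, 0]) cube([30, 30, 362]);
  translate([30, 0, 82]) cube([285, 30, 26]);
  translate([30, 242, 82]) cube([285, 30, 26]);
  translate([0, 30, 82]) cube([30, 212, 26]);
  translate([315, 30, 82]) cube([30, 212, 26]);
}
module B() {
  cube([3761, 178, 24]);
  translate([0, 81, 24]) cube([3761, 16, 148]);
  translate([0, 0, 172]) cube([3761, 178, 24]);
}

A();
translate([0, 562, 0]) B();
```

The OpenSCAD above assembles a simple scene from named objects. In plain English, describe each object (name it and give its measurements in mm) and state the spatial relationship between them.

A is a four-legged stool. The seat is a 345×272×41 mm slab whose top surface is at z = 403 mm; four square legs, each 30×30 mm in cross-section, run from the floor (z = 0) to the underside of the seat, each flush with a corner of the seat. Four stretchers, 30 mm wide and 26 mm tall, connect adjacent legs with their undersides at z = 82 mm, each running between the inner faces of the legs it joins and aligned with the legs' outer faces on the other axis.

B is an I-beam lying along x, 3761 mm long. Overall section height 196 mm. Two flanges 178 mm wide (y) and 24 mm thick, one on the floor and one at the top; a web 16 mm thick runs between them, centred on the flange width.

The I-beam is on the floor beside the stool on its +y side.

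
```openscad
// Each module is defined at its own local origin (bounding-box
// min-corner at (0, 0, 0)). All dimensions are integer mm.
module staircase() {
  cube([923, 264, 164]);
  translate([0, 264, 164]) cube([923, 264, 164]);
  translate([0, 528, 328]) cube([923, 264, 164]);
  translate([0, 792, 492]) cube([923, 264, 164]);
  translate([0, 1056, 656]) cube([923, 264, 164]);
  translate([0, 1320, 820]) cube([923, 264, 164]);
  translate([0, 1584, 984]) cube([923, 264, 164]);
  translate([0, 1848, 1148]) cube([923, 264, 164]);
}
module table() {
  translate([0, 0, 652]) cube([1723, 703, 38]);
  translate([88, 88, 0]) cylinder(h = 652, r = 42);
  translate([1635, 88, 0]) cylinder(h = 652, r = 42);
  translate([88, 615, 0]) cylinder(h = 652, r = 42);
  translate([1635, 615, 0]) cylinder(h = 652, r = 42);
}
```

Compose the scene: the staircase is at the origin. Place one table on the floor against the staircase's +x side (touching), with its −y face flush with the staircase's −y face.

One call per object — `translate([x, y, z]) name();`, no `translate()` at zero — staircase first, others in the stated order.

staircase();
translate([923, 0, 0]) table();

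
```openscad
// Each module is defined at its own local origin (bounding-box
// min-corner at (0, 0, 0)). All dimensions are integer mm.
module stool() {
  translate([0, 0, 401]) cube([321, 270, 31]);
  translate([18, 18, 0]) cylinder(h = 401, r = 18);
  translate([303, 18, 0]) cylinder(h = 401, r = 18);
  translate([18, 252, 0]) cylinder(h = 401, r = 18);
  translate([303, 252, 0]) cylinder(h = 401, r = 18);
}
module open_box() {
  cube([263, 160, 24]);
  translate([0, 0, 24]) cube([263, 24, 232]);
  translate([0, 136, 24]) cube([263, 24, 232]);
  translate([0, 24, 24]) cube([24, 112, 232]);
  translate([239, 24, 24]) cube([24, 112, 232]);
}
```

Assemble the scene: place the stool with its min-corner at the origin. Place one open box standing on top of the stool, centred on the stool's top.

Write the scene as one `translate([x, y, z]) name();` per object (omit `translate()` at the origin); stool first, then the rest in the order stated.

stool();
translate([29, 55, 432]) open_box();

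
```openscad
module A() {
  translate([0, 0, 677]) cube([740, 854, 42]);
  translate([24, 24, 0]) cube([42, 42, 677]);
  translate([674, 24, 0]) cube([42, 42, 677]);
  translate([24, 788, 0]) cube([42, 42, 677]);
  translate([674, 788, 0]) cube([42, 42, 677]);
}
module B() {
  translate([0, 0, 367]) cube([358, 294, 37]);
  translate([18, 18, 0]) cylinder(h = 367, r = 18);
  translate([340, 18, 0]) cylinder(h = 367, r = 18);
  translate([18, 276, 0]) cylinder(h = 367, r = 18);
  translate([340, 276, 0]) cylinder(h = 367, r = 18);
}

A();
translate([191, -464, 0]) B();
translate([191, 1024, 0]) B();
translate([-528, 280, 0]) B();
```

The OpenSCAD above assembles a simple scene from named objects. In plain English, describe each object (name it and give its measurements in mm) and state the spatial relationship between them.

A is a table with a 740×854 mm rectangular top, 42 mm thick, top surface at z = 719 mm, supported by four 42×42 mm square legs, each inset 24 mm from the nearest pair of top edges, running from the floor.

B is a four-legged stool. The seat is 358×294 mm, 37 mm thick, top at z = 404 mm. It stands on four round legs, each 36 mm in diameter, from z = 0 to the seat underside, each leg's axis is inset half a diameter from the nearest pair of seat edges (so the leg's bounding box is flush with the corner).

Three stools sit around the table at the −y, +y, −x sides.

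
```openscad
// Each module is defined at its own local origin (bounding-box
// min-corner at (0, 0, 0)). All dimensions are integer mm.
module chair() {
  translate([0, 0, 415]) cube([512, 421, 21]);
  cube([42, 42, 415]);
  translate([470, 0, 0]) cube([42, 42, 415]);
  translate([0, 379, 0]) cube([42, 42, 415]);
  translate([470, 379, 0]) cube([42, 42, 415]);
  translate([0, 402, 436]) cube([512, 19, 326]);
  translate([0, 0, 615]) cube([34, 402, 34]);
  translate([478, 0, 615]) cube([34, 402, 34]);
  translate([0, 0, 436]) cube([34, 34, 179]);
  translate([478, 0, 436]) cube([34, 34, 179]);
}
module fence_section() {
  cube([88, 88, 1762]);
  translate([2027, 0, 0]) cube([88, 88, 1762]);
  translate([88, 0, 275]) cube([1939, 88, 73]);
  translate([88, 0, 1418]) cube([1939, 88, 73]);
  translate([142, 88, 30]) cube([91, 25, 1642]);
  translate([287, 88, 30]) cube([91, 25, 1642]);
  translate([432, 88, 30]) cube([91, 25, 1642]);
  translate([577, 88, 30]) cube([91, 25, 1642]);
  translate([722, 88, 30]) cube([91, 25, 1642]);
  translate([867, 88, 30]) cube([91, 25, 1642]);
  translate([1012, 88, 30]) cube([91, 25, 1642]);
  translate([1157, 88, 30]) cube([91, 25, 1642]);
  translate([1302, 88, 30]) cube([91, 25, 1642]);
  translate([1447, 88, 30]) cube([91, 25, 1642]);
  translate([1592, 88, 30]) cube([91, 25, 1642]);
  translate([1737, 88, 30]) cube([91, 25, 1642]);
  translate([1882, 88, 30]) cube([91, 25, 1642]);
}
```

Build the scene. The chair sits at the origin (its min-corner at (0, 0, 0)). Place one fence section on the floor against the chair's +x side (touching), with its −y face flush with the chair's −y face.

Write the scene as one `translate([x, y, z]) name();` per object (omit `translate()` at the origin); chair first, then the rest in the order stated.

chair();
translate([512, 0, 0]) fence_section();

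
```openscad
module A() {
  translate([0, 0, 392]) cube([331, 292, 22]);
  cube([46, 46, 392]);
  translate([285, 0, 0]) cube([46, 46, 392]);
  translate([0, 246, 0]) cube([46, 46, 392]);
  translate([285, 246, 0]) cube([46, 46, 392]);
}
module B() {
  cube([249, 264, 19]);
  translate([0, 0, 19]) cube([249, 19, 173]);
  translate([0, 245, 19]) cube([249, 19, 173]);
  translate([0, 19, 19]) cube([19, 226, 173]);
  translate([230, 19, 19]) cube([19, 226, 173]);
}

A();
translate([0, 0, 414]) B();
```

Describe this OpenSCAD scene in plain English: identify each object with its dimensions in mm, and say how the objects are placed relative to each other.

A is a four-legged stool. The seat is 331×292 mm, 22 mm thick, top at z = 414 mm. It stands on four square legs, each 46×46 mm in cross-section, from z = 0 to the seat underside, each flush with a corner of the seat.

B is an open-topped rectangular box: outside dimensions 249×264×192 mm, with a uniform wall and base thickness of 19 mm. The base is a full 249×264 slab on the floor; four walls sit on top of the base. The front and back walls (the −y and +y sides) span the full width; the two side walls fit between them.

The open box is on top of the stool.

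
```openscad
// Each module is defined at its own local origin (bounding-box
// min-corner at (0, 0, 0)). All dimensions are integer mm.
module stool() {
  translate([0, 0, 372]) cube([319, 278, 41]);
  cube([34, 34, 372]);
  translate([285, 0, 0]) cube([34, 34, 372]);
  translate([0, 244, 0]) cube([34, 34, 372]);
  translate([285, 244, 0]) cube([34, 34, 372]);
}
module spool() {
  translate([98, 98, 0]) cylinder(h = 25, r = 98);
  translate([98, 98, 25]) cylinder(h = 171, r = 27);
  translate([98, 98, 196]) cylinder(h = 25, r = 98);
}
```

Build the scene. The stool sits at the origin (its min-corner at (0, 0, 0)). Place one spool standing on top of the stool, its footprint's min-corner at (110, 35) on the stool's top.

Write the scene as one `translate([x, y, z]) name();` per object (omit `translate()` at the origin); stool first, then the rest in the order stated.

stool();
translate([110, 35, 413]) spool();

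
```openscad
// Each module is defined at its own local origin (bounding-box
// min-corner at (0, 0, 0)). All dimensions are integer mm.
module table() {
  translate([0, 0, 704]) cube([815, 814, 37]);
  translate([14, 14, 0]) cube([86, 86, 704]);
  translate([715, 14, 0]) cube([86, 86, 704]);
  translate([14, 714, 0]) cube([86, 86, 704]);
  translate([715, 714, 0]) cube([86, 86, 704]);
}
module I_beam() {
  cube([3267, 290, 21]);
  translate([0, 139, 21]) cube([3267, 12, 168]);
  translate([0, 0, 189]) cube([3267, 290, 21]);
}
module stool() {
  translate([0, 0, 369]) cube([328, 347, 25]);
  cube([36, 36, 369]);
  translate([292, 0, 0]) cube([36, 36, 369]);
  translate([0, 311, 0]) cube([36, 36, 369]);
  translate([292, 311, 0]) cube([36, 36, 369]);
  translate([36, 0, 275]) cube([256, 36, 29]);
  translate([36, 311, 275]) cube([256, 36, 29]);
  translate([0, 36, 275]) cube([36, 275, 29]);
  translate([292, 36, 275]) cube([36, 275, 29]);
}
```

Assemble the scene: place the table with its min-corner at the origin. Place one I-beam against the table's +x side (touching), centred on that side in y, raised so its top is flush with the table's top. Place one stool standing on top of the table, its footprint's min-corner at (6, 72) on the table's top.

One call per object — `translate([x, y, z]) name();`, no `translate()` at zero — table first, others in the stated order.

table();
translate([815, 262, 531]) I_beam();
translate([6, 72, 741]) stool();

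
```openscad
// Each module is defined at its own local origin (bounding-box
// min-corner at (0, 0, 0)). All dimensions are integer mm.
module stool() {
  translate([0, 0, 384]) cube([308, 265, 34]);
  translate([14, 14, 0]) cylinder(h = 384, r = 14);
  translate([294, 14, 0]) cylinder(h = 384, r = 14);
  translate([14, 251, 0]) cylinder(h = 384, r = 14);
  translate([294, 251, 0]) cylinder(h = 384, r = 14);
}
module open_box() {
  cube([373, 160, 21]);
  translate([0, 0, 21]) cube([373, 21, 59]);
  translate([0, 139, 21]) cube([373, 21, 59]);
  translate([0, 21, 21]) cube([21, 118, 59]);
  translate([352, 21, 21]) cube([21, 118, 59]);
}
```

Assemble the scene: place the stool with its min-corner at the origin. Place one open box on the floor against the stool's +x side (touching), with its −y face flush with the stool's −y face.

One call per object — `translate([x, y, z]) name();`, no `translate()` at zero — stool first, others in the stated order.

stool();
translate([308, 0, 0]) open_box();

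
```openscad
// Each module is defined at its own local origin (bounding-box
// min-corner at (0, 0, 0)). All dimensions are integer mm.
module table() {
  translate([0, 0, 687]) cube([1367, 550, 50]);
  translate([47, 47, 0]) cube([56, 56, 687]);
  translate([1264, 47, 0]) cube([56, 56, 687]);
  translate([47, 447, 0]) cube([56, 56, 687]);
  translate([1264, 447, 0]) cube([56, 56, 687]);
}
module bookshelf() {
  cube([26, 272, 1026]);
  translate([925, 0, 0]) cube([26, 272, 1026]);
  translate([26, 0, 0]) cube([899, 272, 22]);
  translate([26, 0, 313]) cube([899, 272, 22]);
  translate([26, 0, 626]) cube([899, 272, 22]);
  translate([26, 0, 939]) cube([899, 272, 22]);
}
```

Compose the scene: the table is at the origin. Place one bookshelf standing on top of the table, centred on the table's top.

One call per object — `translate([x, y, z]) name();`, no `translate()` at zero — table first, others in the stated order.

table();
translate([208, 139, 737]) bookshelf();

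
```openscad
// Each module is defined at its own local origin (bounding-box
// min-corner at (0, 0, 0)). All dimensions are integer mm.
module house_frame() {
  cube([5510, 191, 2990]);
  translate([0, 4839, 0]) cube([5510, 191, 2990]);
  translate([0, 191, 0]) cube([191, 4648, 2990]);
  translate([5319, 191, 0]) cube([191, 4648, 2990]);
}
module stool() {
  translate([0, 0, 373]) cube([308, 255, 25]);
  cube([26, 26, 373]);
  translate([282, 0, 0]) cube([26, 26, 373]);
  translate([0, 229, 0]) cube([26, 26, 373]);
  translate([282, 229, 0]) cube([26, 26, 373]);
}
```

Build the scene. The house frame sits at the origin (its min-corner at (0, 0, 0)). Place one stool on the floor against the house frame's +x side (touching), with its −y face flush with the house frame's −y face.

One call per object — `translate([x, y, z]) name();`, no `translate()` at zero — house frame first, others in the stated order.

house_frame();
translate([5510, 0, 0]) stool();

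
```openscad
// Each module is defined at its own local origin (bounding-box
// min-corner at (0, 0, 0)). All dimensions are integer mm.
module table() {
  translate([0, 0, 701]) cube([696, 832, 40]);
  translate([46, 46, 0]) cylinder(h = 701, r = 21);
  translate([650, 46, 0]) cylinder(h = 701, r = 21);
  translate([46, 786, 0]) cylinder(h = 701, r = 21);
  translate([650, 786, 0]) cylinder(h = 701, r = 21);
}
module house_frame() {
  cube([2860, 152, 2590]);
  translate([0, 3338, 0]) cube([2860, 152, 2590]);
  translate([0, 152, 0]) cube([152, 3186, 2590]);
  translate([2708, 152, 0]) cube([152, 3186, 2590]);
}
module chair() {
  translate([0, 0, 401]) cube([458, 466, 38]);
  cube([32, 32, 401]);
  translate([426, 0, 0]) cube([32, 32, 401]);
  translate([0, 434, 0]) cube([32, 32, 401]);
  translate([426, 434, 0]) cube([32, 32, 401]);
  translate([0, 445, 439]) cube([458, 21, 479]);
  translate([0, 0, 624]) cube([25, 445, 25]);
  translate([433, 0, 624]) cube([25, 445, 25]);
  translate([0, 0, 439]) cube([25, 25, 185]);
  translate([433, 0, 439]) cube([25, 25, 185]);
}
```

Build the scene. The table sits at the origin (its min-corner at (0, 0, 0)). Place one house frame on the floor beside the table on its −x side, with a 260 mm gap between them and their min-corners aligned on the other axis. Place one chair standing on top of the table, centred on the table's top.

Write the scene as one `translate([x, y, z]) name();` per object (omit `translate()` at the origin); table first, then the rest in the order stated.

table();
translate([-3120, 0, 0]) house_frame();
translate([119, 183, 741]) chair();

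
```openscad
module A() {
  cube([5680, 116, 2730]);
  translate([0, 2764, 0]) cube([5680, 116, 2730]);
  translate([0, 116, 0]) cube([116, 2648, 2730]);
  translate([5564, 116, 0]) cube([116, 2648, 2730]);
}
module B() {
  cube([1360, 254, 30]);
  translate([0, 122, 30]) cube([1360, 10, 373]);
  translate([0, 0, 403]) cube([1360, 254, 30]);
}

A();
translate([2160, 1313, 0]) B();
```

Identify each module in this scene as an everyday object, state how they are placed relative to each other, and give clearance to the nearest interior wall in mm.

Clearances: x = 2044, y = 1197; minimum 1197 mm.

A is a house frame. B is an I-beam. The I-beam sits inside the house frame, centred. The clearance to the nearest interior wall is 1197 mm.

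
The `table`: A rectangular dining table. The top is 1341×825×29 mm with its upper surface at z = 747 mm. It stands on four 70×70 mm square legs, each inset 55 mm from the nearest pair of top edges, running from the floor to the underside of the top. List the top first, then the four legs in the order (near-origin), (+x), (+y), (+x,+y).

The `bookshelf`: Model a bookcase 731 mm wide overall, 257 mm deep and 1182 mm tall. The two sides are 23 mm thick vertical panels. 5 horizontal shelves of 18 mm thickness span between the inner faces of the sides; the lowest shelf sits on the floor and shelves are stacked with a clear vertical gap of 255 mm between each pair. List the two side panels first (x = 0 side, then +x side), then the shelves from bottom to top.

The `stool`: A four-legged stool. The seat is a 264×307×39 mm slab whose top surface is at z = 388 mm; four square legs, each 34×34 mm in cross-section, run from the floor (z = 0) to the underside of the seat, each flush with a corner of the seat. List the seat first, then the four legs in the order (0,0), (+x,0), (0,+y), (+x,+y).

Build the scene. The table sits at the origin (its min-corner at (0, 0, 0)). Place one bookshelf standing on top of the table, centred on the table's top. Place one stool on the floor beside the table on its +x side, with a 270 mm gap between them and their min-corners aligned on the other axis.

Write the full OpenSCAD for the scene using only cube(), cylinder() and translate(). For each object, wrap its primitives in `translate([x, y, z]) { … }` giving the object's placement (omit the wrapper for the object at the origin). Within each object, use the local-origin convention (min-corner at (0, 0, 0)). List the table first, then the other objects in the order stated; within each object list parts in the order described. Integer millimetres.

translate([0, 0, 718]) cube([1341, 825, 29]);
translate([55, 55, 0]) cube([70, 70, 718]);
translate([1216, 55, 0]) cube([70, 70, 718]);
translate([55, 700, 0]) cube([70, 70, 718]);
translate([1216, 700, 0]) cube([70, 70, 718]);
translate([305, 284, 747]) {
  cube([23, 257, 1182]);
  translate([708, 0, 0]) cube([23, 257, 1182]);
  translate([23, 0, 0]) cube([685, 257, 18]);
  translate([23, 0, 273]) cube([685, 257, 18]);
  translate([23, 0, 546]) cube([685, 257, 18]);
  translate([23, 0, 819]) cube([685, 257, 18]);
  translate([23, 0, 1092]) cube([685, 257, 18]);
}
translate([1611, 0, 0]) {
  translate([0, 0, 349]) cube([264, 307, 39]);
  cube([34, 34, 349]);
  translate([230, 0, 0]) cube([34, 34, 349]);
  translate([0, 273, 0]) cube([34, 34, 349]);
  translate([230, 273, 0]) cube([34, 34, 349]);
}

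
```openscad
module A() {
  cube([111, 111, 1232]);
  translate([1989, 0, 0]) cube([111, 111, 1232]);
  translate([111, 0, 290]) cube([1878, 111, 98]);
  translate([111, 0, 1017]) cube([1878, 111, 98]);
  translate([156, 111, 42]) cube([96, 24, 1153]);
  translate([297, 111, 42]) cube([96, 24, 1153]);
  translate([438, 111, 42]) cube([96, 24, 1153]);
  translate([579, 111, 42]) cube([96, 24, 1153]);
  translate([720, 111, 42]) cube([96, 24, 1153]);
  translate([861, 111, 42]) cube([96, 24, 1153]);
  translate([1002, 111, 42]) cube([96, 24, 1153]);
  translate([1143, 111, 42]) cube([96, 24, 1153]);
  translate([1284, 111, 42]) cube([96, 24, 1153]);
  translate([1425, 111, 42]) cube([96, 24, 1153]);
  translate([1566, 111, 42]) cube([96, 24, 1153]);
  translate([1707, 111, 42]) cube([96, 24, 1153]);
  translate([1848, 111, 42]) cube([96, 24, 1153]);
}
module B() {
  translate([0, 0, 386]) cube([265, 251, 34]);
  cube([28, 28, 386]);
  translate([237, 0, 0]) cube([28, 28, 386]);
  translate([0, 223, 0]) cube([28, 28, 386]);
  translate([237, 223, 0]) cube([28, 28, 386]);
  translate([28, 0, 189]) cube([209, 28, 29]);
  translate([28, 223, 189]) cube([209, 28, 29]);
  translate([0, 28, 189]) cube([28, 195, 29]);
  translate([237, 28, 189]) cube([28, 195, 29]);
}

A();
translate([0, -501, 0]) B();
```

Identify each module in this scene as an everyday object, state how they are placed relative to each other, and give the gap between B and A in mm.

A is a fence section. B is a stool. The stool is on the floor beside the fence section on its −y side. The gap between the stool and the fence section is 250 mm.

The stool's nearest face is 250 mm from the fence section's −y face.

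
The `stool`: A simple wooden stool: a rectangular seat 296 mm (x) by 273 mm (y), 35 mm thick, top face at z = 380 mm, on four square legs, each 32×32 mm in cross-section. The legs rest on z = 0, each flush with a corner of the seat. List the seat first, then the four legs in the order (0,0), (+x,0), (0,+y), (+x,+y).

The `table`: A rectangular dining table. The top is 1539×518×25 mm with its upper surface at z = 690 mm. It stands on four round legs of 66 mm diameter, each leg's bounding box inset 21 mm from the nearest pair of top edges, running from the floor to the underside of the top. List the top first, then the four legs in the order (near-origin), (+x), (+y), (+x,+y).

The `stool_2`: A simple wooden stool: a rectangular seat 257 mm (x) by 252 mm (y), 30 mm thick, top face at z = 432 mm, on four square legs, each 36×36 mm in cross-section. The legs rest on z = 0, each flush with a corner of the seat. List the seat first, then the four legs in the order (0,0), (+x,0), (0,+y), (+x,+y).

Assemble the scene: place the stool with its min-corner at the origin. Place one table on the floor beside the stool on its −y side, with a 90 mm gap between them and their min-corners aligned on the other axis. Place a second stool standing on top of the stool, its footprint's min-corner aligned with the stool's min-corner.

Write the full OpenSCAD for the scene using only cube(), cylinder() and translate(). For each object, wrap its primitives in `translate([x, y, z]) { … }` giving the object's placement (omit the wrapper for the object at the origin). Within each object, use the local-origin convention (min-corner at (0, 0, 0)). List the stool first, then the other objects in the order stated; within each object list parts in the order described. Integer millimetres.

translate([0, 0, 345]) cube([296, 273, 35]);
cube([32, 32, 345]);
translate([264, 0, 0]) cube([32, 32, 345]);
translate([0, 241, 0]) cube([32, 32, 345]);
translate([264, 241, 0]) cube([32, 32, 345]);
translate([0, -608, 0]) {
  translate([0, 0, 665]) cube([1539, 518, 25]);
  translate([54, 54, 0]) cylinder(h = 665, r = 33);
  translate([1485, 54, 0]) cylinder(h = 665, r = 33);
  translate([54, 464, 0]) cylinder(h = 665, r = 33);
  translate([1485, 464, 0]) cylinder(h = 665, r = 33);
}
translate([0, 0, 380]) {
  translate([0, 0, 402]) cube([257, 252, 30]);
  cube([36, 36, 402]);
  translate([221, 0, 0]) cube([36, 36, 402]);
  translate([0, 216, 0]) cube([36, 36, 402]);
  translate([221, 216, 0]) cube([36, 36, 402]);
}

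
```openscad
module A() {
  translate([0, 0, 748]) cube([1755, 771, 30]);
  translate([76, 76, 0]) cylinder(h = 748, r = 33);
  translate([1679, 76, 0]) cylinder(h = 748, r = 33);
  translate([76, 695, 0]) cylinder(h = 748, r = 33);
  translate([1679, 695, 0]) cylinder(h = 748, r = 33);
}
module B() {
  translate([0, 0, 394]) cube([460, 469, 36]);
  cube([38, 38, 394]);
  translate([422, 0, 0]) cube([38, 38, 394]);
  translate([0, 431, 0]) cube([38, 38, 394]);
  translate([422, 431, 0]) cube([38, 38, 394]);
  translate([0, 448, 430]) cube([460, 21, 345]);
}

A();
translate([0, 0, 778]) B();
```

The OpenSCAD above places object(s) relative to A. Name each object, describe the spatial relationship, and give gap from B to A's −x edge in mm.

A is a table. B is a chair. The chair is on top of the table. The gap from the chair to the table's −x edge is 0 mm.

The chair's min-x is at 0; the table's min-x is 0; gap = 0 mm.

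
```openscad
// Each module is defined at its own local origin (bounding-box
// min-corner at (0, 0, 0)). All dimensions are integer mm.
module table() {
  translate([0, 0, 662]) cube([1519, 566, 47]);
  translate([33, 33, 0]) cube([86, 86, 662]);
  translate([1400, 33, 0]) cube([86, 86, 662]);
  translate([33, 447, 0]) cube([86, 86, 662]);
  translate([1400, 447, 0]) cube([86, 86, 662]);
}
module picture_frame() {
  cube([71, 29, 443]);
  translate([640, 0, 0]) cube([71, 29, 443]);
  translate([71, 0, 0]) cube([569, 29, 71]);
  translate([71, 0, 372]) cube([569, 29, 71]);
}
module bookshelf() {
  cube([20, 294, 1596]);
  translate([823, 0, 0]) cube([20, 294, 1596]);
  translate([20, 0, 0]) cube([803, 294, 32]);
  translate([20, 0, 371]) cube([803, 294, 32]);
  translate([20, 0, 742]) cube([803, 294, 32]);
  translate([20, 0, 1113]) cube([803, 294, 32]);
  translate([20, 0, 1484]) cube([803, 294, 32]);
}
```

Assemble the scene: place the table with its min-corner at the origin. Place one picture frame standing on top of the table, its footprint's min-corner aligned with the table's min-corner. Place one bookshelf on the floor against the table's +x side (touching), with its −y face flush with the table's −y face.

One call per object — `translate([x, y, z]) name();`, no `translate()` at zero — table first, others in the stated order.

table();
translate([0, 0, 709]) picture_frame();
translate([1519, 0, 0]) bookshelf();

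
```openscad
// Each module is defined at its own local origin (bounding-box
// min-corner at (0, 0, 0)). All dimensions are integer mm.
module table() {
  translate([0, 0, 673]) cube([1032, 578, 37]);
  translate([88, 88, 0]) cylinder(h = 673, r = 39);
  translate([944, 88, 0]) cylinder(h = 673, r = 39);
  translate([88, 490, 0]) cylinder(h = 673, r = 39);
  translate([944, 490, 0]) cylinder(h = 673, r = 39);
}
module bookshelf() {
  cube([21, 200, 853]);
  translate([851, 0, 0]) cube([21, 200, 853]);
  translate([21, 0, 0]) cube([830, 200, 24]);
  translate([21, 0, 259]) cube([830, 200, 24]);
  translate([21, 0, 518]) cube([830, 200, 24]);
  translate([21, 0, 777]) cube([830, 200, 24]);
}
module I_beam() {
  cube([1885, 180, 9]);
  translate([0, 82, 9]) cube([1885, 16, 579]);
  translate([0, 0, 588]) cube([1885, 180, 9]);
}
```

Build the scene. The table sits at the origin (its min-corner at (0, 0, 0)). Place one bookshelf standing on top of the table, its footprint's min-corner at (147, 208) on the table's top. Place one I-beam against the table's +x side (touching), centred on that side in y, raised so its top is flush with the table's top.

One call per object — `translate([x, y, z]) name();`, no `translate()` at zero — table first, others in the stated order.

table();
translate([147, 208, 710]) bookshelf();
translate([1032, 199, 113]) I_beam();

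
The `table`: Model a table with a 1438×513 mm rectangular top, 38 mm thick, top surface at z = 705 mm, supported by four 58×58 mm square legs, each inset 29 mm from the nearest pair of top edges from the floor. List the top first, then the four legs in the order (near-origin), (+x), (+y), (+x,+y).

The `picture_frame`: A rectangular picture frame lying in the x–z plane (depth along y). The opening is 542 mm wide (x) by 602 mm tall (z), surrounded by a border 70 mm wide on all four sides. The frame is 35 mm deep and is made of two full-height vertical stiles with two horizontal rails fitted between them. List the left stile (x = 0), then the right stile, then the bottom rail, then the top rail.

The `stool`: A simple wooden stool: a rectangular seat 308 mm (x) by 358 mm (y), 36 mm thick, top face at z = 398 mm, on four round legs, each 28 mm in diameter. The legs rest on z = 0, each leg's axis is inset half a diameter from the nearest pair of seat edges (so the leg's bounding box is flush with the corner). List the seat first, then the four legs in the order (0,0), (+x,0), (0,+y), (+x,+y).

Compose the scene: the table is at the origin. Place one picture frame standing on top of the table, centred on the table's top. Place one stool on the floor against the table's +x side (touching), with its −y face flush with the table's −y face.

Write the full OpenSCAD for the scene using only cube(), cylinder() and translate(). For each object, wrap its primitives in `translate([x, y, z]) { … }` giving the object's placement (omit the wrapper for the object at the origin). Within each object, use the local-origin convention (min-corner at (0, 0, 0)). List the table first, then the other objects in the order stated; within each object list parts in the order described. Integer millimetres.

translate([0, 0, 667]) cube([1438, 513, 38]);
translate([29, 29, 0]) cube([58, 58, 667]);
translate([1351, 29, 0]) cube([58, 58, 667]);
translate([29, 426, 0]) cube([58, 58, 667]);
translate([1351, 426, 0]) cube([58, 58, 667]);
translate([378, 239, 705]) {
  cube([70, 35, 742]);
  translate([612, 0, 0]) cube([70, 35, 742]);
  translate([70, 0, 0]) cube([542, 35, 70]);
  translate([70, 0, 672]) cube([542, 35, 70]);
}
translate([1438, 0, 0]) {
  translate([0, 0, 362]) cube([308, 358, 36]);
  translate([14, 14, 0]) cylinder(h = 362, r = 14);
  translate([294, 14, 0]) cylinder(h = 362, r = 14);
  translate([14, 344, 0]) cylinder(h = 362, r = 14);
  translate([294, 344, 0]) cylinder(h = 362, r = 14);
}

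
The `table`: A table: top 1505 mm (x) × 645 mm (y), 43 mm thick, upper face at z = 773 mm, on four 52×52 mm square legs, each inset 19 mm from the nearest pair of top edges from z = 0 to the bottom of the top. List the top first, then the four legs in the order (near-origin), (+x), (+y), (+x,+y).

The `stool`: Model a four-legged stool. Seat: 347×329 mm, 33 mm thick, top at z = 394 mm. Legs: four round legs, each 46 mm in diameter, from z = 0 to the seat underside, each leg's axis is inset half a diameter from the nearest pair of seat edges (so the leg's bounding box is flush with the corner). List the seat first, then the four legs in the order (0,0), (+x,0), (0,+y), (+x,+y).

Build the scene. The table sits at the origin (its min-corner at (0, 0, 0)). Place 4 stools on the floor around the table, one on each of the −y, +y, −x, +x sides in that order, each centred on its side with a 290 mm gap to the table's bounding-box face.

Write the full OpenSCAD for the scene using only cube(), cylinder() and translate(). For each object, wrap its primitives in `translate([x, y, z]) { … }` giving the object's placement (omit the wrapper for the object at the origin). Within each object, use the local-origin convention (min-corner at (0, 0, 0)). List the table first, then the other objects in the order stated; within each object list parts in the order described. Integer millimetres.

translate([0, 0, 730]) cube([1505, 645, 43]);
translate([19, 19, 0]) cube([52, 52, 730]);
translate([1434, 19, 0]) cube([52, 52, 730]);
translate([19, 574, 0]) cube([52, 52, 730]);
translate([1434, 574, 0]) cube([52, 52, 730]);
translate([579, -619, 0]) {
  translate([0, 0, 361]) cube([347, 329, 33]);
  translate([23, 23, 0]) cylinder(h = 361, r = 23);
  translate([324, 23, 0]) cylinder(h = 361, r = 23);
  translate([23, 306, 0]) cylinder(h = 361, r = 23);
  translate([324, 306, 0]) cylinder(h = 361, r = 23);
}
translate([579, 935, 0]) {
  translate([0, 0, 361]) cube([347, 329, 33]);
  translate([23, 23, 0]) cylinder(h = 361, r = 23);
  translate([324, 23, 0]) cylinder(h = 361, r = 23);
  translate([23, 306, 0]) cylinder(h = 361, r = 23);
  translate([324, 306, 0]) cylinder(h = 361, r = 23);
}
translate([-637, 158, 0]) {
  translate([0, 0, 361]) cube([347, 329, 33]);
  translate([23, 23, 0]) cylinder(h = 361, r = 23);
  translate([324, 23, 0]) cylinder(h = 361, r = 23);
  translate([23, 306, 0]) cylinder(h = 361, r = 23);
  translate([324, 306, 0]) cylinder(h = 361, r = 23);
}
translate([1795, 158, 0]) {
  translate([0, 0, 361]) cube([347, 329, 33]);
  translate([23, 23, 0]) cylinder(h = 361, r = 23);
  translate([324, 23, 0]) cylinder(h = 361, r = 23);
  translate([23, 306, 0]) cylinder(h = 361, r = 23);
  translate([324, 306, 0]) cylinder(h = 361, r = 23);
}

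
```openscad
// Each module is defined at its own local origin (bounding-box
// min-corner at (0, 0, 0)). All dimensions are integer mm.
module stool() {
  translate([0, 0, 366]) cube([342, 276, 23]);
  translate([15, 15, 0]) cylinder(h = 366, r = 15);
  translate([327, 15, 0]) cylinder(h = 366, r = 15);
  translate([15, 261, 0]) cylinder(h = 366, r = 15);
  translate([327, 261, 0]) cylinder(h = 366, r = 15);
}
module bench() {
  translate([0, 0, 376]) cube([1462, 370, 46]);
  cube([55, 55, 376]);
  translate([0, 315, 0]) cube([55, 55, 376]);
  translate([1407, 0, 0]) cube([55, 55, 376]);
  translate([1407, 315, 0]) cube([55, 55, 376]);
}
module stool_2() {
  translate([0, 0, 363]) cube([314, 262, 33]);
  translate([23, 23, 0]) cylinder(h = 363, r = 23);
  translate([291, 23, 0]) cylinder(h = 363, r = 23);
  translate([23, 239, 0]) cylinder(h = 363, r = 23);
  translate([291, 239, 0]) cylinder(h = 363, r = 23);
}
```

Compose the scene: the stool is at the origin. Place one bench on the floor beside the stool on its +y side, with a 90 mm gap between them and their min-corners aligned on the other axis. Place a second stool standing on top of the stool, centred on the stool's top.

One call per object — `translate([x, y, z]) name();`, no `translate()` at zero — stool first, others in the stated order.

stool();
translate([0, 366, 0]) bench();
translate([14, 7, 389]) stool_2();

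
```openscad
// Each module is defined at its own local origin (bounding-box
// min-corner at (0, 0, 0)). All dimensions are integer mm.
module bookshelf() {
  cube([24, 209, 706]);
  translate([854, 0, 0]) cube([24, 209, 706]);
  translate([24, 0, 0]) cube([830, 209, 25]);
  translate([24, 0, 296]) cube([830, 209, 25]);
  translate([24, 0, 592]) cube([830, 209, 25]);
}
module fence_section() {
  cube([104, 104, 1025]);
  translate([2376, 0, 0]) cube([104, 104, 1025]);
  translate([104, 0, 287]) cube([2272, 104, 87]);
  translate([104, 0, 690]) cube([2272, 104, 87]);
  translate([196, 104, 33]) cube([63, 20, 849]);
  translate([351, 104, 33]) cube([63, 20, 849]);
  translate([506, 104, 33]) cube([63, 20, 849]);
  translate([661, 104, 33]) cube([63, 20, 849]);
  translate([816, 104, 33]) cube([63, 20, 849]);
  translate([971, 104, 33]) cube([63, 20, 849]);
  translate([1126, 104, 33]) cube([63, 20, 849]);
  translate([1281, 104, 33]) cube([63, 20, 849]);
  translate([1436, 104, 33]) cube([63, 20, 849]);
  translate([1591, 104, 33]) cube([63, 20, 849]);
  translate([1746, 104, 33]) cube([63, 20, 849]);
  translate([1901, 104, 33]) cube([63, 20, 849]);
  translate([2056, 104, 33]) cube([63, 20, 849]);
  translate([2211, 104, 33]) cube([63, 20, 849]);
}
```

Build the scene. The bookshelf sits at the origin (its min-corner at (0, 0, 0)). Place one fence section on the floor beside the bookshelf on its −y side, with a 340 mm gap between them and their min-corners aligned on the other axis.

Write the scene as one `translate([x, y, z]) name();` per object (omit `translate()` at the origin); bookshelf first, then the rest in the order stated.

bookshelf();
translate([0, -464, 0]) fence_section();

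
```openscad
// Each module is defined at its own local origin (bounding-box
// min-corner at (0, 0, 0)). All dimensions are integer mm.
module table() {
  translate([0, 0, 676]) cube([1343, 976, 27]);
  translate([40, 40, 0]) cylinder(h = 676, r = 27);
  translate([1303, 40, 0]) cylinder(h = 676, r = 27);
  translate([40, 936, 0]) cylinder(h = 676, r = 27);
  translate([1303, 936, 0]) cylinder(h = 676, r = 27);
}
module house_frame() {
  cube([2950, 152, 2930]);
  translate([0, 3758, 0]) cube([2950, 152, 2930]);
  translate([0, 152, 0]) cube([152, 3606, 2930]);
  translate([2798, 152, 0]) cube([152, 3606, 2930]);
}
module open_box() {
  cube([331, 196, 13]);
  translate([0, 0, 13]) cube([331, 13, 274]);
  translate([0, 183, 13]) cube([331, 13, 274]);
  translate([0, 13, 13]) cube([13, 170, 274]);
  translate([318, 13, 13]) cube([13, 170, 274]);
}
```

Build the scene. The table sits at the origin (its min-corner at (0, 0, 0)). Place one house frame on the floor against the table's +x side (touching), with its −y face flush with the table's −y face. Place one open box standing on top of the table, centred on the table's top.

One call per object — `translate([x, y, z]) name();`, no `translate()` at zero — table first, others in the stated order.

table();
translate([1343, 0, 0]) house_frame();
translate([506, 390, 703]) open_box();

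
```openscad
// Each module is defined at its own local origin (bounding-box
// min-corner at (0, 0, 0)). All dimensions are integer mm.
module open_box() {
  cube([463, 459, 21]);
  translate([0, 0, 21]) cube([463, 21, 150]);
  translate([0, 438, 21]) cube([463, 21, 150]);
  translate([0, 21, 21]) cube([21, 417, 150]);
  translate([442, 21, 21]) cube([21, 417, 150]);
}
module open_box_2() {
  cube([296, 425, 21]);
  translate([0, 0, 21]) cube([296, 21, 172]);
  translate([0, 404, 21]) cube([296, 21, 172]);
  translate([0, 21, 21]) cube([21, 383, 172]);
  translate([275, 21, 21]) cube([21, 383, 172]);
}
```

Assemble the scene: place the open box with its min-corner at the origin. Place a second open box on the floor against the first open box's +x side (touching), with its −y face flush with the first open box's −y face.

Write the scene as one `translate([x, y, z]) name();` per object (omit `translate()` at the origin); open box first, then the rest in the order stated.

open_box();
translate([463, 0, 0]) open_box_2();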